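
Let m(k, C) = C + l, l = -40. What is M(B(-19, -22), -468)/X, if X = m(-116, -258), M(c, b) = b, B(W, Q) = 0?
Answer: 234/149 ≈ 1.5705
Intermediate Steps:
m(k, C) = -40 + C (m(k, C) = C - 40 = -40 + C)
X = -298 (X = -40 - 258 = -298)
M(B(-19, -22), -468)/X = -468/(-298) = -468*(-1/298) = 234/149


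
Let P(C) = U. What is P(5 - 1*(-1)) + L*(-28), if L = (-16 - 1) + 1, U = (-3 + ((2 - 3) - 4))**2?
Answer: 512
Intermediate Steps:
U = 64 (U = (-3 + (-1 - 4))**2 = (-3 - 5)**2 = (-8)**2 = 64)
P(C) = 64
L = -16 (L = -17 + 1 = -16)
P(5 - 1*(-1)) + L*(-28) = 64 - 16*(-28) = 64 + 448 = 512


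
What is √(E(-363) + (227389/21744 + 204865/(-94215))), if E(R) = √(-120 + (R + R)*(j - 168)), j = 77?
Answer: √(1072920160940155 + 129531076093584*√65946)/11381172 ≈ 16.281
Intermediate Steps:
E(R) = √(-120 - 182*R) (E(R) = √(-120 + (R + R)*(77 - 168)) = √(-120 + (2*R)*(-91)) = √(-120 - 182*R))
√(E(-363) + (227389/21744 + 204865/(-94215))) = √(√(-120 - 182*(-363)) + (227389/21744 + 204865/(-94215))) = √(√(-120 + 66066) + (227389*(1/21744) + 204865*(-1/94215))) = √(√65946 + (227389/21744 - 40973/18843)) = √(√65946 + 1131258005/136574064) = √(1131258005/136574064 + √65946)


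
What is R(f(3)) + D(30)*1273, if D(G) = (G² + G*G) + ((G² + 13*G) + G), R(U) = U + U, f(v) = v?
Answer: 3971766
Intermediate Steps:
R(U) = 2*U
D(G) = 3*G² + 14*G (D(G) = (G² + G²) + (G² + 14*G) = 2*G² + (G² + 14*G) = 3*G² + 14*G)
R(f(3)) + D(30)*1273 = 2*3 + (30*(14 + 3*30))*1273 = 6 + (30*(14 + 90))*1273 = 6 + (30*104)*1273 = 6 + 3120*1273 = 6 + 3971760 = 3971766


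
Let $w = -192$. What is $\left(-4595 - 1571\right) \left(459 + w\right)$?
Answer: $-1646322$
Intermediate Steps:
$\left(-4595 - 1571\right) \left(459 + w\right) = \left(-4595 - 1571\right) \left(459 - 192\right) = \left(-6166\right) 267 = -1646322$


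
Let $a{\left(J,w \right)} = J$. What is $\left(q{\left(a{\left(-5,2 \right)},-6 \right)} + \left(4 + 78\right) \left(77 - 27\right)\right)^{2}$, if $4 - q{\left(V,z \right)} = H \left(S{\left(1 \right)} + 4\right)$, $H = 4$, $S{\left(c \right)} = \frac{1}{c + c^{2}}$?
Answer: $16695396$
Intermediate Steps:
$q{\left(V,z \right)} = -14$ ($q{\left(V,z \right)} = 4 - 4 \left(\frac{1}{1 \left(1 + 1\right)} + 4\right) = 4 - 4 \left(1 \cdot \frac{1}{2} + 4\right) = 4 - 4 \left(\frac{1}{2} + 4\right) = 4 - 4 \cdot \frac{9}{2} = 4 - 18 = -14$)
$\left(q{\left(a{\left(-5,2 \right)},-6 \right)} + \left(4 + 78\right) \left(77 - 27\right)\right)^{2} = \left(-14 + \left(4 + 78\right) \left(77 - 27\right)\right)^{2} = \left(-14 + 82 \cdot 50\right)^{2} = \left(-14 + 4100\right)^{2} = 4086^{2} = 16695396$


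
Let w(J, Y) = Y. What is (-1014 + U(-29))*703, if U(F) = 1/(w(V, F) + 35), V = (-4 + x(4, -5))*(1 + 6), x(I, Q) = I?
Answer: -4276349/6 ≈ -7.1273e+5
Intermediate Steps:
V = 0 (V = (-4 + 4)*(1 + 6) = 0*7 = 0)
U(F) = 1/(35 + F) (U(F) = 1/(F + 35) = 1/(35 + F))
(-1014 + U(-29))*703 = (-1014 + 1/(35 - 29))*703 = (-1014 + 1/6)*703 = -6083/6*703 = -4276349/6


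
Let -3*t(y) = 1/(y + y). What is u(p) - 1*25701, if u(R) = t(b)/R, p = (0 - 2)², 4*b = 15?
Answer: -2313091/90 ≈ -25701.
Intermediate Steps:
b = 15/4 (b = (¼)*15 = 15/4 ≈ 3.7500)
t(y) = -1/(6*y) (t(y) = -1/(3*(y + y)) = -1/(2*y)/3 = -1/(6*y))
p = 4 (p = (-2)² = 4)
u(R) = -2/(45*R) (u(R) = (-1/(6*15/4))/R = (-⅙*4/15)/R = -2/(45*R))
u(p) - 1*25701 = -2/45/4 - 1*25701 = -2/45*¼ - 25701 = -1/90 - 25701 = -2313091/90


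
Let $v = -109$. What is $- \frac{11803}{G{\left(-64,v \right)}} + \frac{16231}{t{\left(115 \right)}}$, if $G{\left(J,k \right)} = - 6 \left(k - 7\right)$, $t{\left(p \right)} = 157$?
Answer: $\frac{325645}{3768} \approx 86.424$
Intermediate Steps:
$G{\left(J,k \right)} = 42 - 6 k$ ($G{\left(J,k \right)} = - 6 \left(-7 + k\right) = 42 - 6 k$)
$- \frac{11803}{G{\left(-64,v \right)}} + \frac{16231}{t{\left(115 \right)}} = - \frac{11803}{42 - -654} + \frac{16231}{157} = - \frac{11803}{42 + 654} + 16231 \cdot \frac{1}{157} = - \frac{11803}{696} + \frac{16231}{157} = \left(-11803\right) \frac{1}{696} + \frac{16231}{157} = - \frac{407}{24} + \frac{16231}{157} = \frac{325645}{3768}$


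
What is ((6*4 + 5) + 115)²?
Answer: 20736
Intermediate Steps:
((6*4 + 5) + 115)² = ((24 + 5) + 115)² = (29 + 115)² = 144² = 20736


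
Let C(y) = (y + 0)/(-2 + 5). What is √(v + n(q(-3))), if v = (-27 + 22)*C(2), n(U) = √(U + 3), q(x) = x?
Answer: I*√30/3 ≈ 1.8257*I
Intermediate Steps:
C(y) = y/3
n(U) = √(3 + U)
v = -10/3 (v = (-27 + 22)*((⅓)*2) = -5*⅔ = -10/3 ≈ -3.3333)
√(v + n(q(-3))) = √(-10/3 + √(3 - 3)) = √(-10/3 + √0) = √(-10/3 + 0) = √(-10/3) = I*√30/3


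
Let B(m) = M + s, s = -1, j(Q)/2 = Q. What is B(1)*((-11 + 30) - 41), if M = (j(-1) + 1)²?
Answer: 0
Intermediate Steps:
j(Q) = 2*Q
M = 1 (M = (2*(-1) + 1)² = (-2 + 1)² = (-1)² = 1)
B(m) = 0 (B(m) = 1 - 1 = 0)
B(1)*((-11 + 30) - 41) = 0*((-11 + 30) - 41) = 0*(19 - 41) = 0*(-22) = 0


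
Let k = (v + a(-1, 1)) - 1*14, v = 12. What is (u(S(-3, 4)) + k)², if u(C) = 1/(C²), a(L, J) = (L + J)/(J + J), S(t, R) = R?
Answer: 961/256 ≈ 3.7539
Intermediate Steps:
a(L, J) = (J + L)/(2*J) (a(L, J) = (J + L)/((2*J)) = (J + L)*(1/(2*J)) = (J + L)/(2*J))
u(C) = C⁻²
k = -2 (k = (12 + (½)*(1 - 1)/1) - 1*14 = (12 + (½)*1*0) - 14 = (12 + 0) - 14 = 12 - 14 = -2)
(u(S(-3, 4)) + k)² = (4⁻² - 2)² = (1/16 - 2)² = (-31/16)² = 961/256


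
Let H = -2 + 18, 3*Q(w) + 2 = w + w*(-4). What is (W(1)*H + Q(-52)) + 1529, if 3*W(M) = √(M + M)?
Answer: 4741/3 + 16*√2/3 ≈ 1587.9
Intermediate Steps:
W(M) = √2*√M/3 (W(M) = √(M + M)/3 = √(2*M)/3 = (√2*√M)/3 = √2*√M/3)
Q(w) = -⅔ - w (Q(w) = -⅔ + (w + w*(-4))/3 = -⅔ + (w - 4*w)/3 = -⅔ + (-3*w)/3 = -⅔ - w)
H = 16
(W(1)*H + Q(-52)) + 1529 = ((√2*√1/3)*16 + (-⅔ - 1*(-52))) + 1529 = (((⅓)*√2*1)*16 + (-⅔ + 52)) + 1529 = ((√2/3)*16 + 154/3) + 1529 = (16*√2/3 + 154/3) + 1529 = (154/3 + 16*√2/3) + 1529 = 4741/3 + 16*√2/3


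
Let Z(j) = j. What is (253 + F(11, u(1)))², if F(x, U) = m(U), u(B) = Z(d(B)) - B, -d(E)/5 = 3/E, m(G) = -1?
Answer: 63504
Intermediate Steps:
d(E) = -15/E
u(B) = -B - 15/B (u(B) = -15/B - B = -B - 15/B)
F(x, U) = -1
(253 + F(11, u(1)))² = (253 - 1)² = 252² = 63504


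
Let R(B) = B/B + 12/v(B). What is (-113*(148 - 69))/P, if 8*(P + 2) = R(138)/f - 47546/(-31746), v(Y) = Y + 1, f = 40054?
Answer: 6311247791857008/1281609646847 ≈ 4924.5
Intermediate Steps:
v(Y) = 1 + Y
R(B) = 1 + 12/(1 + B) (R(B) = B/B + 12/(1 + B) = 1 + 12/(1 + B))
P = -1281609646847/706984181904 (P = -2 + (((13 + 138)/(1 + 138))/40054 - 47546/(-31746))/8 = -2 + ((151/139)*(1/40054) - 47546*(-1/31746))/8 = -2 + (((1/139)*151)*(1/40054) + 23773/15873)/8 = -2 + ((151/139)*(1/40054) + 23773/15873)/8 = -2 + (151/5567506 + 23773/15873)/8 = -2 + (1/8)*(132358716961/88373022738) = -2 + 132358716961/706984181904 = -1281609646847/706984181904 ≈ -1.8128)
(-113*(148 - 69))/P = (-113*(148 - 69))/(-1281609646847/706984181904) = -113*79*(-706984181904/1281609646847) = -8927*(-706984181904/1281609646847) = 6311247791857008/1281609646847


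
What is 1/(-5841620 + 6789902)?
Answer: 1/948282 ≈ 1.0545e-6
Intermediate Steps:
1/(-5841620 + 6789902) = 1/948282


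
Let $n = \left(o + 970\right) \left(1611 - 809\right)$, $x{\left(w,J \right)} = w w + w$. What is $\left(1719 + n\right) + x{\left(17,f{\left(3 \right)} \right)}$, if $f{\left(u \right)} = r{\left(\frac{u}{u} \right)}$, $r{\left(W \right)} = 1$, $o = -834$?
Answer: $111097$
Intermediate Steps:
$f{\left(u \right)} = 1$
$x{\left(w,J \right)} = w + w^{2}$ ($x{\left(w,J \right)} = w^{2} + w = w + w^{2}$)
$n = 109072$ ($n = \left(-834 + 970\right) \left(1611 - 809\right) = 136 \cdot 802 = 109072$)
$\left(1719 + n\right) + x{\left(17,f{\left(3 \right)} \right)} = \left(1719 + 109072\right) + 17 \left(1 + 17\right) = 110791 + 17 \cdot 18 = 110791 + 306 = 111097$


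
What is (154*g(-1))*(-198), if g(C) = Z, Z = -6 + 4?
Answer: 60984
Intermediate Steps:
Z = -2
g(C) = -2
(154*g(-1))*(-198) = (154*(-2))*(-198) = -308*(-198) = 60984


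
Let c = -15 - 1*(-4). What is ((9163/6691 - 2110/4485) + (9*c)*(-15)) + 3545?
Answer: 30194585419/6001827 ≈ 5030.9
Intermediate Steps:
c = -11 (c = -15 + 4 = -11)
((9163/6691 - 2110/4485) + (9*c)*(-15)) + 3545 = ((9163/6691 - 2110/4485) + (9*(-11))*(-15)) + 3545 = ((9163*(1/6691) - 2110*1/4485) - 99*(-15)) + 3545 = ((9163/6691 - 422/897) + 1485) + 3545 = (5395609/6001827 + 1485) + 3545 = 8918108704/6001827 + 3545 = 30194585419/6001827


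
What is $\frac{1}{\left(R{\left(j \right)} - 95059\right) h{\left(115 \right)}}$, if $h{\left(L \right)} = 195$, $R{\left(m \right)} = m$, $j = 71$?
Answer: $- \frac{1}{18522660} \approx -5.3988 \cdot 10^{-8}$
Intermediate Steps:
$\frac{1}{\left(R{\left(j \right)} - 95059\right) h{\left(115 \right)}} = \frac{1}{\left(71 - 95059\right) 195} = \frac{1}{-94988} \cdot \frac{1}{195} = \left(- \frac{1}{94988}\right) \frac{1}{195} = - \frac{1}{18522660}$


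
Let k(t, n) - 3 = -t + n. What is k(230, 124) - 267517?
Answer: -267620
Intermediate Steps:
k(t, n) = 3 + n - t (k(t, n) = 3 + (-t + n) = 3 + (n - t) = 3 + n - t)
k(230, 124) - 267517 = (3 + 124 - 1*230) - 267517 = (3 + 124 - 230) - 267517 = -103 - 267517 = -267620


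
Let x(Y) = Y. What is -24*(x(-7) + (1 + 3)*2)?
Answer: -24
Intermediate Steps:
-24*(x(-7) + (1 + 3)*2) = -24*(-7 + (1 + 3)*2) = -24*(-7 + 4*2) = -24*(-7 + 8) = -24*1 = -24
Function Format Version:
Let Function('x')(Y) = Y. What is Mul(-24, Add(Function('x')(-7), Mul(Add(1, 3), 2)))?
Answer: -24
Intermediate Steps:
Mul(-24, Add(Function('x')(-7), Mul(Add(1, 3), 2))) = Mul(-24, Add(-7, Mul(Add(1, 3), 2))) = Mul(-24, Add(-7, Mul(4, 2))) = Mul(-24, Add(-7, 8)) = Mul(-24, 1) = -24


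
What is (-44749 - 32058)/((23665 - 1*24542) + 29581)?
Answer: -76807/28704 ≈ -2.6758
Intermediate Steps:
(-44749 - 32058)/((23665 - 1*24542) + 29581) = -76807/((23665 - 24542) + 29581) = -76807/(-877 + 29581) = -76807/28704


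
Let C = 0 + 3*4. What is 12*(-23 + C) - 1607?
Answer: -1739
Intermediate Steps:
C = 12 (C = 0 + 12 = 12)
12*(-23 + C) - 1607 = 12*(-23 + 12) - 1607 = 12*(-11) - 1607 = -132 - 1607 = -1739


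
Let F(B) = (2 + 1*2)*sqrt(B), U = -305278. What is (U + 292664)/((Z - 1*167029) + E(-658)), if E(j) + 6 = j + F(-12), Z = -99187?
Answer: 2504780/52994743 + 901*I*sqrt(3)/635936916 ≈ 0.047265 + 2.454e-6*I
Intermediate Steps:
F(B) = 4*sqrt(B) (F(B) = (2 + 2)*sqrt(B) = 4*sqrt(B))
E(j) = -6 + j + 8*I*sqrt(3) (E(j) = -6 + (j + 4*sqrt(-12)) = -6 + (j + 4*(2*I*sqrt(3))) = -6 + (j + 8*I*sqrt(3)) = -6 + j + 8*I*sqrt(3))
(U + 292664)/((Z - 1*167029) + E(-658)) = (-305278 + 292664)/((-99187 - 1*167029) + (-6 - 658 + 8*I*sqrt(3))) = -12614/((-99187 - 167029) + (-664 + 8*I*sqrt(3))) = -12614/(-266216 + (-664 + 8*I*sqrt(3))) = -12614/(-266880 + 8*I*sqrt(3))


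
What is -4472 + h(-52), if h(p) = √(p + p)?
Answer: -4472 + 2*I*√26 ≈ -4472.0 + 10.198*I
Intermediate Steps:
h(p) = √2*√p (h(p) = √(2*p) = √2*√p)
-4472 + h(-52) = -4472 + √2*√(-52) = -4472 + √2*(2*I*√13) = -4472 + 2*I*√26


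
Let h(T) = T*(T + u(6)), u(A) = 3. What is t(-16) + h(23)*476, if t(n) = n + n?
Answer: 284616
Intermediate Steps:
t(n) = 2*n
h(T) = T*(3 + T) (h(T) = T*(T + 3) = T*(3 + T))
t(-16) + h(23)*476 = 2*(-16) + (23*(3 + 23))*476 = -32 + (23*26)*476 = -32 + 598*476 = -32 + 284648 = 284616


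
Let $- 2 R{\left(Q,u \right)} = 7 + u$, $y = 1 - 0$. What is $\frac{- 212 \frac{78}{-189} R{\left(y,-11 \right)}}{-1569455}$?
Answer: $- \frac{11024}{98875665} \approx -0.00011149$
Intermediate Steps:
$y = 1$ ($y = 1 + 0 = 1$)
$R{\left(Q,u \right)} = - \frac{7}{2} - \frac{u}{2}$ ($R{\left(Q,u \right)} = - \frac{7 + u}{2} = - \frac{7}{2} - \frac{u}{2}$)
$\frac{- 212 \frac{78}{-189} R{\left(y,-11 \right)}}{-1569455} = \frac{- 212 \frac{78}{-189} \left(- \frac{7}{2} - - \frac{11}{2}\right)}{-1569455} = - 212 \cdot 78 \left(- \frac{1}{189}\right) \left(- \frac{7}{2} + \frac{11}{2}\right) \left(- \frac{1}{1569455}\right) = \left(-212\right) \left(- \frac{26}{63}\right) 2 \left(- \frac{1}{1569455}\right) = \frac{5512}{63} \cdot 2 \left(- \frac{1}{1569455}\right) = \frac{11024}{63} \left(- \frac{1}{1569455}\right) = - \frac{11024}{98875665}$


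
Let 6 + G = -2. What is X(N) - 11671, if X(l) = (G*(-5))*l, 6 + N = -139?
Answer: -17471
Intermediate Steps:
N = -145 (N = -6 - 139 = -145)
G = -8 (G = -6 - 2 = -8)
X(l) = 40*l (X(l) = (-8*(-5))*l = 40*l)
X(N) - 11671 = 40*(-145) - 11671 = -5800 - 11671 = -17471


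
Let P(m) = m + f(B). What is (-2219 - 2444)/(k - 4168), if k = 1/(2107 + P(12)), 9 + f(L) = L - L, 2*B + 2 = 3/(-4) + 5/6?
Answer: 9838930/8794479 ≈ 1.1188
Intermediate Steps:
B = -23/24 (B = -1 + (3/(-4) + 5/6)/2 = -1 + (3*(-¼) + 5*(⅙))/2 = -1 + (-¾ + ⅚)/2 = -1 + (½)*(1/12) = -1 + 1/24 = -23/24 ≈ -0.95833)
f(L) = -9 (f(L) = -9 + (L - L) = -9 + 0 = -9)
P(m) = -9 + m (P(m) = m - 9 = -9 + m)
k = 1/2110 (k = 1/(2107 + (-9 + 12)) = 1/(2107 + 3) = 1/2110 ≈ 0.00047393)
(-2219 - 2444)/(k - 4168) = (-2219 - 2444)/(1/2110 - 4168) = -4663/(-8794479/2110) = -4663*(-2110/8794479) = 9838930/8794479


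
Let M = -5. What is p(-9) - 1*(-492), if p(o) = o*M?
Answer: 537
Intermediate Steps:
p(o) = -5*o (p(o) = o*(-5) = -5*o)
p(-9) - 1*(-492) = -5*(-9) - 1*(-492) = 45 + 492 = 537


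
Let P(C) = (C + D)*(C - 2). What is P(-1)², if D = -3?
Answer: 144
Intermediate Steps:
P(C) = (-3 + C)*(-2 + C) (P(C) = (C - 3)*(C - 2) = (-3 + C)*(-2 + C))
P(-1)² = (6 + (-1)² - 5*(-1))² = (6 + 1 + 5)² = 12² = 144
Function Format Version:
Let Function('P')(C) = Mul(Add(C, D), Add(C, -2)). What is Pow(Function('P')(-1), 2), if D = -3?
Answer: 144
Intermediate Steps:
Function('P')(C) = Mul(Add(-3, C), Add(-2, C)) (Function('P')(C) = Mul(Add(C, -3), Add(C, -2)) = Mul(Add(-3, C), Add(-2, C)))
Pow(Function('P')(-1), 2) = Pow(Add(6, Pow(-1, 2), Mul(-5, -1)), 2) = Pow(Add(6, 1, 5), 2) = Pow(12, 2) = 144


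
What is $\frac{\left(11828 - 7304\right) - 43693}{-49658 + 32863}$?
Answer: $\frac{39169}{16795} \approx 2.3322$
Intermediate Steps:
$\frac{\left(11828 - 7304\right) - 43693}{-49658 + 32863} = \frac{\left(11828 - 7304\right) - 43693}{-16795} = \left(4524 - 43693\right) \left(- \frac{1}{16795}\right) = \left(-39169\right) \left(- \frac{1}{16795}\right) = \frac{39169}{16795}$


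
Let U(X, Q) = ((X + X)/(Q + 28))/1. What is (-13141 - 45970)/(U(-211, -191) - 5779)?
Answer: 9635093/941555 ≈ 10.233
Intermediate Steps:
U(X, Q) = 2*X/(28 + Q) (U(X, Q) = ((2*X)/(28 + Q))*1 = (2*X/(28 + Q))*1 = 2*X/(28 + Q))
(-13141 - 45970)/(U(-211, -191) - 5779) = (-13141 - 45970)/(2*(-211)/(28 - 191) - 5779) = -59111/(2*(-211)/(-163) - 5779) = -59111/(2*(-211)*(-1/163) - 5779) = -59111/(422/163 - 5779) = -59111/(-941555/163) = -59111*(-163/941555) = 9635093/941555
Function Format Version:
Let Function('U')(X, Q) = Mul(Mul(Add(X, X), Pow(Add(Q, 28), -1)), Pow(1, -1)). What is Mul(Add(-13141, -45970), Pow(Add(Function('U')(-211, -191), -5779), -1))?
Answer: Rational(9635093, 941555) ≈ 10.233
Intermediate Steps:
Function('U')(X, Q) = Mul(2, X, Pow(Add(28, Q), -1)) (Function('U')(X, Q) = Mul(Mul(Mul(2, X), Pow(Add(28, Q), -1)), 1) = Mul(Mul(2, X, Pow(Add(28, Q), -1)), 1) = Mul(2, X, Pow(Add(28, Q), -1)))
Mul(Add(-13141, -45970), Pow(Add(Function('U')(-211, -191), -5779), -1)) = Mul(Add(-13141, -45970), Pow(Add(Mul(2, -211, Pow(Add(28, -191), -1)), -5779), -1)) = Mul(-59111, Pow(Add(Mul(2, -211, Pow(-163, -1)), -5779), -1)) = Mul(-59111, Pow(Add(Mul(2, -211, Rational(-1, 163)), -5779), -1)) = Mul(-59111, Pow(Add(Rational(422, 163), -5779), -1)) = Mul(-59111, Pow(Rational(-941555, 163), -1)) = Mul(-59111, Rational(-163, 941555)) = Rational(9635093, 941555)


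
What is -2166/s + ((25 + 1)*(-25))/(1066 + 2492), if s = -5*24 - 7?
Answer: 3812039/225933 ≈ 16.872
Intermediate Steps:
s = -127 (s = -120 - 7 = -127)
-2166/s + ((25 + 1)*(-25))/(1066 + 2492) = -2166/(-127) + ((25 + 1)*(-25))/(1066 + 2492) = -2166*(-1/127) + (26*(-25))/3558 = 2166/127 - 650*1/3558 = 2166/127 - 325/1779 = 3812039/225933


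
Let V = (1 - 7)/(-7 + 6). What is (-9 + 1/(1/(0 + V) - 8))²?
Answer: 184041/2209 ≈ 83.314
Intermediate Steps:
V = 6 (V = -6/(-1) = -6*(-1) = 6)
(-9 + 1/(1/(0 + V) - 8))² = (-9 + 1/(1/(0 + 6) - 8))² = (-9 + 1/(1/6 - 8))² = (-9 + 1/(⅙ - 8))² = (-9 + 1/(-47/6))² = (-9 - 6/47)² = (-429/47)² = 184041/2209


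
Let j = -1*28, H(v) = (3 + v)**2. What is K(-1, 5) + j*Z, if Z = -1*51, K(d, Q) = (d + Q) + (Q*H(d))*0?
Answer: 1432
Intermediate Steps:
j = -28
K(d, Q) = Q + d (K(d, Q) = (d + Q) + (Q*(3 + d)**2)*0 = (Q + d) + 0 = Q + d)
Z = -51
K(-1, 5) + j*Z = (5 - 1) - 28*(-51) = 4 + 1428 = 1432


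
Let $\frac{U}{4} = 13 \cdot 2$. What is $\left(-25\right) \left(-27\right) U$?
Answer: $70200$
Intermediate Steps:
$U = 104$ ($U = 4 \cdot 13 \cdot 2 = 4 \cdot 26 = 104$)
$\left(-25\right) \left(-27\right) U = \left(-25\right) \left(-27\right) 104 = 675 \cdot 104 = 70200$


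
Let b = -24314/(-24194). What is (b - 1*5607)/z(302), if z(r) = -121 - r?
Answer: 67815722/5117031 ≈ 13.253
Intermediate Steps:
b = 12157/12097 (b = -24314*(-1/24194) = 12157/12097 ≈ 1.0050)
(b - 1*5607)/z(302) = (12157/12097 - 1*5607)/(-121 - 1*302) = (12157/12097 - 5607)/(-121 - 302) = -67815722/12097/(-423) = -67815722/12097*(-1/423) = 67815722/5117031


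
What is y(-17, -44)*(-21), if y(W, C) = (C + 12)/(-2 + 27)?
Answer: 672/25 ≈ 26.880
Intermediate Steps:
y(W, C) = 12/25 + C/25 (y(W, C) = (12 + C)/25 = (12 + C)*(1/25) = 12/25 + C/25)
y(-17, -44)*(-21) = (12/25 + (1/25)*(-44))*(-21) = (12/25 - 44/25)*(-21) = -32/25*(-21) = 672/25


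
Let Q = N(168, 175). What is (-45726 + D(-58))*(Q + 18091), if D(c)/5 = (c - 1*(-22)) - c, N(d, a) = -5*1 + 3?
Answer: -825147824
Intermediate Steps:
N(d, a) = -2 (N(d, a) = -5 + 3 = -2)
Q = -2
D(c) = 110 (D(c) = 5*((c - 1*(-22)) - c) = 5*((c + 22) - c) = 5*((22 + c) - c) = 5*22 = 110)
(-45726 + D(-58))*(Q + 18091) = (-45726 + 110)*(-2 + 18091) = -45616*18089 = -825147824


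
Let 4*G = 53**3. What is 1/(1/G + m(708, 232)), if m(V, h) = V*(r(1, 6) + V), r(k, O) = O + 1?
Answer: 148877/75364514944 ≈ 1.9754e-6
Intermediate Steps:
r(k, O) = 1 + O
G = 148877/4 (G = (1/4)*53**3 = (1/4)*148877 = 148877/4 ≈ 37219.)
m(V, h) = V*(7 + V) (m(V, h) = V*((1 + 6) + V) = V*(7 + V))
1/(1/G + m(708, 232)) = 1/(1/(148877/4) + 708*(7 + 708)) = 1/(4/148877 + 708*715) = 1/(4/148877 + 506220) = 1/(75364514944/148877) = 148877/75364514944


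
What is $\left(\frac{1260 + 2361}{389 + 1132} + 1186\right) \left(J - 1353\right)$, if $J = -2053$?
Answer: $- \frac{157857358}{39} \approx -4.0476 \cdot 10^{6}$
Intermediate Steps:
$\left(\frac{1260 + 2361}{389 + 1132} + 1186\right) \left(J - 1353\right) = \left(\frac{1260 + 2361}{389 + 1132} + 1186\right) \left(-2053 - 1353\right) = \left(\frac{3621}{1521} + 1186\right) \left(-3406\right) = \left(3621 \cdot \frac{1}{1521} + 1186\right) \left(-3406\right) = \left(\frac{1207}{507} + 1186\right) \left(-3406\right) = \frac{602509}{507} \left(-3406\right) = - \frac{157857358}{39}$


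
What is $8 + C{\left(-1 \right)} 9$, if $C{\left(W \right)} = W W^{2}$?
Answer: $-1$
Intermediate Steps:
$C{\left(W \right)} = W^{3}$
$8 + C{\left(-1 \right)} 9 = 8 + \left(-1\right)^{3} \cdot 9 = 8 - 9 = -1$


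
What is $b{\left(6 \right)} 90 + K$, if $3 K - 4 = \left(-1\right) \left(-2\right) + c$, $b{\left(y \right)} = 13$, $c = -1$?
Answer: $\frac{3515}{3} \approx 1171.7$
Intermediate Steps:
$K = \frac{5}{3}$ ($K = \frac{4}{3} + \frac{\left(-1\right) \left(-2\right) - 1}{3} = \frac{4}{3} + \frac{2 - 1}{3} = \frac{4}{3} + \frac{1}{3} \cdot 1 = \frac{4}{3} + \frac{1}{3} = \frac{5}{3} \approx 1.6667$)
$b{\left(6 \right)} 90 + K = 13 \cdot 90 + \frac{5}{3} = 1170 + \frac{5}{3} = \frac{3515}{3}$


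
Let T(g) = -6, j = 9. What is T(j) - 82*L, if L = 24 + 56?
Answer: -6566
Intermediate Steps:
L = 80
T(j) - 82*L = -6 - 82*80 = -6 - 6560 = -6566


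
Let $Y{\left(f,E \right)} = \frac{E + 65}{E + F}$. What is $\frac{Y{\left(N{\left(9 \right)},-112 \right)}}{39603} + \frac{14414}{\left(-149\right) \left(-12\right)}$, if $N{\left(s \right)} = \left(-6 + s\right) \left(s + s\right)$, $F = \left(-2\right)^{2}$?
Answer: $\frac{5137545781}{637291476} \approx 8.0615$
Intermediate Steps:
$F = 4$
$N{\left(s \right)} = 2 s \left(-6 + s\right)$ ($N{\left(s \right)} = \left(-6 + s\right) 2 s = 2 s \left(-6 + s\right)$)
$Y{\left(f,E \right)} = \frac{65 + E}{4 + E}$ ($Y{\left(f,E \right)} = \frac{E + 65}{E + 4} = \frac{65 + E}{4 + E}$)
$\frac{Y{\left(N{\left(9 \right)},-112 \right)}}{39603} + \frac{14414}{\left(-149\right) \left(-12\right)} = \frac{\frac{1}{4 - 112} \left(65 - 112\right)}{39603} + \frac{14414}{\left(-149\right) \left(-12\right)} = \frac{1}{-108} \left(-47\right) \frac{1}{39603} + \frac{14414}{1788} = \left(- \frac{1}{108}\right) \left(-47\right) \frac{1}{39603} + 14414 \cdot \frac{1}{1788} = \frac{47}{108} \cdot \frac{1}{39603} + \frac{7207}{894} = \frac{47}{4277124} + \frac{7207}{894} = \frac{5137545781}{637291476}$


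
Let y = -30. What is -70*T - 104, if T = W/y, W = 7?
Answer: -263/3 ≈ -87.667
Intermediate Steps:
T = -7/30 (T = 7/(-30) = 7*(-1/30) = -7/30 ≈ -0.23333)
-70*T - 104 = -70*(-7/30) - 104 = 49/3 - 104 = -263/3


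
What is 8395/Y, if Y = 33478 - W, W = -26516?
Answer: 8395/59994 ≈ 0.13993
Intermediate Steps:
Y = 59994 (Y = 33478 - 1*(-26516) = 33478 + 26516 = 59994)
8395/Y = 8395/59994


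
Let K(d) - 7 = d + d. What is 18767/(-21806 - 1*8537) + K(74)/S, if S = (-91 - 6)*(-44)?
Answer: -75394391/129503924 ≈ -0.58218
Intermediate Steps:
S = 4268 (S = -97*(-44) = 4268)
K(d) = 7 + 2*d (K(d) = 7 + (d + d) = 7 + 2*d)
18767/(-21806 - 1*8537) + K(74)/S = 18767/(-21806 - 1*8537) + (7 + 2*74)/4268 = 18767/(-21806 - 8537) + (7 + 148)*(1/4268) = 18767/(-30343) + 155*(1/4268) = 18767*(-1/30343) + 155/4268 = -18767/30343 + 155/4268 = -75394391/129503924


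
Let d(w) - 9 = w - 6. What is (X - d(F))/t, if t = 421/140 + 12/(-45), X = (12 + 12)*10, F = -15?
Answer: 105840/1151 ≈ 91.955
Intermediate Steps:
X = 240 (X = 24*10 = 240)
d(w) = 3 + w (d(w) = 9 + (w - 6) = 9 + (-6 + w) = 3 + w)
t = 1151/420 (t = 421*(1/140) + 12*(-1/45) = 421/140 - 4/15 = 1151/420 ≈ 2.7405)
(X - d(F))/t = (240 - (3 - 15))/(1151/420) = (240 - 1*(-12))*(420/1151) = (240 + 12)*(420/1151) = 252*(420/1151) = 105840/1151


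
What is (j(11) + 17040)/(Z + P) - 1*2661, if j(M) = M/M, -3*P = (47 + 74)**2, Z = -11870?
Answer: -133769034/50251 ≈ -2662.0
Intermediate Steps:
P = -14641/3 (P = -(47 + 74)**2/3 = -1/3*121**2 = -1/3*14641 = -14641/3 ≈ -4880.3)
j(M) = 1
(j(11) + 17040)/(Z + P) - 1*2661 = (1 + 17040)/(-11870 - 14641/3) - 1*2661 = 17041/(-50251/3) - 2661 = 17041*(-3/50251) - 2661 = -51123/50251 - 2661 = -133769034/50251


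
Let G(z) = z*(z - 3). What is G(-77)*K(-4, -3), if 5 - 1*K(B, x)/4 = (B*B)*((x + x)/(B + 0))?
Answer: -468160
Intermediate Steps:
G(z) = z*(-3 + z)
K(B, x) = 20 - 8*B*x (K(B, x) = 20 - 4*B*B*(x + x)/(B + 0) = 20 - 4*B**2*(2*x)/B = 20 - 4*B**2*2*x/B = 20 - 8*B*x)
G(-77)*K(-4, -3) = (-77*(-3 - 77))*(20 - 8*(-4)*(-3)) = (-77*(-80))*(20 - 96) = 6160*(-76) = -468160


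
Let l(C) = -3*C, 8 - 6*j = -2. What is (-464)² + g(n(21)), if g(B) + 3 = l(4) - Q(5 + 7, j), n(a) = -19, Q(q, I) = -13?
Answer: 215294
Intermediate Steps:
j = 5/3 (j = 4/3 - ⅙*(-2) = 4/3 + ⅓ = 5/3 ≈ 1.6667)
g(B) = -2 (g(B) = -3 + (-3*4 - 1*(-13)) = -3 + (-12 + 13) = -3 + 1 = -2)
(-464)² + g(n(21)) = (-464)² - 2 = 215296 - 2 = 215294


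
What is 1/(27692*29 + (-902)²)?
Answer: 1/1616672 ≈ 6.1855e-7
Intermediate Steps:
1/(27692*29 + (-902)²) = 1/(803068 + 813604) = 1/1616672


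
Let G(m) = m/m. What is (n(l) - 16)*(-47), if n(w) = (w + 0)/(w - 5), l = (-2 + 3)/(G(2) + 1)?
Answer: 6815/9 ≈ 757.22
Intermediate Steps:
G(m) = 1
l = ½ (l = (-2 + 3)/(1 + 1) = 1/2 = 1*(½) = ½ ≈ 0.50000)
n(w) = w/(-5 + w)
(n(l) - 16)*(-47) = (1/(2*(-5 + ½)) - 16)*(-47) = (1/(2*(-9/2)) - 16)*(-47) = ((½)*(-2/9) - 16)*(-47) = (-⅑ - 16)*(-47) = -145/9*(-47) = 6815/9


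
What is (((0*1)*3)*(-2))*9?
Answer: 0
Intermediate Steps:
(((0*1)*3)*(-2))*9 = ((0*3)*(-2))*9 = (0*(-2))*9 = 0*9 = 0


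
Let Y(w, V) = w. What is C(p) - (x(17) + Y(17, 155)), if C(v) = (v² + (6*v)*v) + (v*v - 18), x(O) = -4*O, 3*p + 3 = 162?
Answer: 22505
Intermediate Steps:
p = 53 (p = -1 + (⅓)*162 = -1 + 54 = 53)
C(v) = -18 + 8*v² (C(v) = (v² + 6*v²) + (v² - 18) = 7*v² + (-18 + v²) = -18 + 8*v²)
C(p) - (x(17) + Y(17, 155)) = (-18 + 8*53²) - (-4*17 + 17) = (-18 + 8*2809) - (-68 + 17) = (-18 + 22472) - 1*(-51) = 22454 + 51 = 22505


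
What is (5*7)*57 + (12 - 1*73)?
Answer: 1934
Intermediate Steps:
(5*7)*57 + (12 - 1*73) = 35*57 + (12 - 73) = 1995 - 61 = 1934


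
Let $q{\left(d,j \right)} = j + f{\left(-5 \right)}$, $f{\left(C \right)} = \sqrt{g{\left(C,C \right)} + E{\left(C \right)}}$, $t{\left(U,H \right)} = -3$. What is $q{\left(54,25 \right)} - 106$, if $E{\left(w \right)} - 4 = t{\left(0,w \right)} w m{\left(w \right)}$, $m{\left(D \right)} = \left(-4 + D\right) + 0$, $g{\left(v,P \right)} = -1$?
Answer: $-81 + 2 i \sqrt{33} \approx -81.0 + 11.489 i$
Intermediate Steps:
$m{\left(D \right)} = -4 + D$
$E{\left(w \right)} = 4 - 3 w \left(-4 + w\right)$ ($E{\left(w \right)} = 4 + - 3 w \left(-4 + w\right) = 4 - 3 w \left(-4 + w\right)$)
$f{\left(C \right)} = \sqrt{3 - 3 C \left(-4 + C\right)}$ ($f{\left(C \right)} = \sqrt{-1 - \left(-4 + 3 C \left(-4 + C\right)\right)} = \sqrt{3 - 3 C \left(-4 + C\right)}$)
$q{\left(d,j \right)} = j + 2 i \sqrt{33}$ ($q{\left(d,j \right)} = j + \sqrt{3} \sqrt{1 - - 5 \left(-4 - 5\right)} = j + \sqrt{3} \sqrt{1 - \left(-5\right) \left(-9\right)} = j + \sqrt{3} \sqrt{1 - 45} = j + \sqrt{3} \sqrt{-44} = j + \sqrt{3} \cdot 2 i \sqrt{11} = j + 2 i \sqrt{33}$)
$q{\left(54,25 \right)} - 106 = \left(25 + 2 i \sqrt{33}\right) - 106 = -81 + 2 i \sqrt{33}$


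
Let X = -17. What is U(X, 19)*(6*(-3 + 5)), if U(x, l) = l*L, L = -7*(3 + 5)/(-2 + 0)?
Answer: 6384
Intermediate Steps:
L = 28 (L = -7/((-2/8)) = -7/((-2*⅛)) = -7/(-¼) = -7*(-4) = 28)
U(x, l) = 28*l (U(x, l) = l*28 = 28*l)
U(X, 19)*(6*(-3 + 5)) = (28*19)*(6*(-3 + 5)) = 532*(6*2) = 532*12 = 6384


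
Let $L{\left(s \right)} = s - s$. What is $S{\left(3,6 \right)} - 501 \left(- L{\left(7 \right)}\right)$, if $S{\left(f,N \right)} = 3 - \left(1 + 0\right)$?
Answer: $2$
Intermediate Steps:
$L{\left(s \right)} = 0$
$S{\left(f,N \right)} = 2$ ($S{\left(f,N \right)} = 3 - 1 = 2$)
$S{\left(3,6 \right)} - 501 \left(- L{\left(7 \right)}\right) = 2 - 501 \left(\left(-1\right) 0\right) = 2 - 0 = 2 + 0 = 2$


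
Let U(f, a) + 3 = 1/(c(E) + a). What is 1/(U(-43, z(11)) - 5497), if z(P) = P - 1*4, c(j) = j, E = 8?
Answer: -15/82499 ≈ -0.00018182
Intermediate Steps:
z(P) = -4 + P (z(P) = P - 4 = -4 + P)
U(f, a) = -3 + 1/(8 + a)
1/(U(-43, z(11)) - 5497) = 1/((-23 - 3*(-4 + 11))/(8 + (-4 + 11)) - 5497) = 1/((-23 - 3*7)/(8 + 7) - 5497) = 1/((-23 - 21)/15 - 5497) = 1/((1/15)*(-44) - 5497) = 1/(-44/15 - 5497) = 1/(-82499/15) = -15/82499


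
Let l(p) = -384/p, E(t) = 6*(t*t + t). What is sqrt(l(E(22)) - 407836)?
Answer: 2*I*sqrt(6526295655)/253 ≈ 638.62*I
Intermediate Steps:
E(t) = 6*t + 6*t**2 (E(t) = 6*(t**2 + t) = 6*(t + t**2) = 6*t + 6*t**2)
sqrt(l(E(22)) - 407836) = sqrt(-384*1/(132*(1 + 22)) - 407836) = sqrt(-384/(6*22*23) - 407836) = sqrt(-384/3036 - 407836) = sqrt(-384*1/3036 - 407836) = sqrt(-32/253 - 407836) = sqrt(-103182540/253) = 2*I*sqrt(6526295655)/253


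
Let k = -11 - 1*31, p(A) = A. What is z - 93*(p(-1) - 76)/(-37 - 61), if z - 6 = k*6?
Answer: -4467/14 ≈ -319.07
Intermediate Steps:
k = -42 (k = -11 - 31 = -42)
z = -246 (z = 6 - 42*6 = 6 - 252 = -246)
z - 93*(p(-1) - 76)/(-37 - 61) = -246 - 93*(-1 - 76)/(-37 - 61) = -246 - (-7161)/(-98) = -246 - (-7161)*(-1)/98 = -246 - 93*11/14 = -246 - 1023/14 = -4467/14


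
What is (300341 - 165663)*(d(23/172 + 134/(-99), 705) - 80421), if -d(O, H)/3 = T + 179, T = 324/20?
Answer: -54549034374/5 ≈ -1.0910e+10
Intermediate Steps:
T = 81/5 (T = 324*(1/20) = 81/5 ≈ 16.200)
d(O, H) = -2928/5 (d(O, H) = -3*(81/5 + 179) = -3*976/5 = -2928/5)
(300341 - 165663)*(d(23/172 + 134/(-99), 705) - 80421) = (300341 - 165663)*(-2928/5 - 80421) = 134678*(-405033/5) = -54549034374/5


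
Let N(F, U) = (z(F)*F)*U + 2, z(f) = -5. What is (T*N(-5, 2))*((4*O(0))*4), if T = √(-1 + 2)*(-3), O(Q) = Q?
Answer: 0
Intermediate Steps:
T = -3 (T = √1*(-3) = 1*(-3) = -3)
N(F, U) = 2 - 5*F*U (N(F, U) = (-5*F)*U + 2 = -5*F*U + 2 = 2 - 5*F*U)
(T*N(-5, 2))*((4*O(0))*4) = (-3*(2 - 5*(-5)*2))*((4*0)*4) = (-3*(2 + 50))*(0*4) = -3*52*0 = -156*0 = 0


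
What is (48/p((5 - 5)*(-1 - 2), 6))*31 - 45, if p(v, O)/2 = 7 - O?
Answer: 699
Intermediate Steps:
p(v, O) = 14 - 2*O (p(v, O) = 2*(7 - O) = 14 - 2*O)
(48/p((5 - 5)*(-1 - 2), 6))*31 - 45 = (48/(14 - 2*6))*31 - 45 = (48/(14 - 12))*31 - 45 = (48/2)*31 - 45 = (48*(½))*31 - 45 = 24*31 - 45 = 744 - 45 = 699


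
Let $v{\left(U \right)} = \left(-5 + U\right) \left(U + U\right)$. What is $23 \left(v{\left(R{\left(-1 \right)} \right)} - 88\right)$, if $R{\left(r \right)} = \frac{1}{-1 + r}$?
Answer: $- \frac{3795}{2} \approx -1897.5$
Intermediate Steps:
$v{\left(U \right)} = 2 U \left(-5 + U\right)$ ($v{\left(U \right)} = \left(-5 + U\right) 2 U = 2 U \left(-5 + U\right)$)
$23 \left(v{\left(R{\left(-1 \right)} \right)} - 88\right) = 23 \left(\frac{2 \left(-5 + \frac{1}{-1 - 1}\right)}{-1 - 1} - 88\right) = 23 \left(\frac{2 \left(-5 + \frac{1}{-2}\right)}{-2} - 88\right) = 23 \left(2 \left(- \frac{1}{2}\right) \left(-5 - \frac{1}{2}\right) - 88\right) = 23 \left(2 \left(- \frac{1}{2}\right) \left(- \frac{11}{2}\right) - 88\right) = 23 \left(\frac{11}{2} - 88\right) = 23 \left(- \frac{165}{2}\right) = - \frac{3795}{2}$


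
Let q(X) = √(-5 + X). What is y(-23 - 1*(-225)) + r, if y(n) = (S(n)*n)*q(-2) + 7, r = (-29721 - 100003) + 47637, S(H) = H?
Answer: -82080 + 40804*I*√7 ≈ -82080.0 + 1.0796e+5*I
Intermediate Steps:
r = -82087 (r = -129724 + 47637 = -82087)
y(n) = 7 + I*√7*n² (y(n) = (n*n)*√(-5 - 2) + 7 = n²*√(-7) + 7 = n²*(I*√7) + 7 = I*√7*n² + 7 = 7 + I*√7*n²)
y(-23 - 1*(-225)) + r = (7 + I*√7*(-23 - 1*(-225))²) - 82087 = (7 + I*√7*(-23 + 225)²) - 82087 = (7 + I*√7*202²) - 82087 = (7 + I*√7*40804) - 82087 = (7 + 40804*I*√7) - 82087 = -82080 + 40804*I*√7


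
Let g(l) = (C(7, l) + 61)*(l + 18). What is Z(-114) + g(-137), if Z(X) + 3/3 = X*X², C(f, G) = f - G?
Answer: -1505940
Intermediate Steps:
g(l) = (18 + l)*(68 - l) (g(l) = ((7 - l) + 61)*(l + 18) = (68 - l)*(18 + l) = (18 + l)*(68 - l))
Z(X) = -1 + X³ (Z(X) = -1 + X*X² = -1 + X³)
Z(-114) + g(-137) = (-1 + (-114)³) + (1224 - 1*(-137)² + 50*(-137)) = (-1 - 1481544) + (1224 - 1*18769 - 6850) = -1481545 + (1224 - 18769 - 6850) = -1481545 - 24395 = -1505940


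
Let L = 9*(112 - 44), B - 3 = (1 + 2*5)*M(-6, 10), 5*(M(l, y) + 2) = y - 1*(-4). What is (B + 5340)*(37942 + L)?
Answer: 1031666486/5 ≈ 2.0633e+8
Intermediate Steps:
M(l, y) = -6/5 + y/5 (M(l, y) = -2 + (y - 1*(-4))/5 = -2 + (y + 4)/5 = -2 + (4 + y)/5 = -2 + (4/5 + y/5) = -6/5 + y/5)
B = 59/5 (B = 3 + (1 + 2*5)*(-6/5 + (1/5)*10) = 3 + (1 + 10)*(-6/5 + 2) = 3 + 11*(4/5) = 3 + 44/5 = 59/5 ≈ 11.800)
L = 612 (L = 9*68 = 612)
(B + 5340)*(37942 + L) = (59/5 + 5340)*(37942 + 612) = (26759/5)*38554 = 1031666486/5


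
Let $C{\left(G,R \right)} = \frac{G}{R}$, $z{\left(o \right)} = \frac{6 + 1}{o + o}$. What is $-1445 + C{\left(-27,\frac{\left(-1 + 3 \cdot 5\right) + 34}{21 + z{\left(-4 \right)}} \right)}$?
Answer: $- \frac{186409}{128} \approx -1456.3$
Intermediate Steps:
$z{\left(o \right)} = \frac{7}{2 o}$
$-1445 + C{\left(-27,\frac{\left(-1 + 3 \cdot 5\right) + 34}{21 + z{\left(-4 \right)}} \right)} = -1445 - \frac{27}{\left(\left(-1 + 3 \cdot 5\right) + 34\right) \frac{1}{21 + \frac{7}{2 \left(-4\right)}}} = -1445 - \frac{27}{\left(\left(-1 + 15\right) + 34\right) \frac{1}{21 + \frac{7}{2} \left(- \frac{1}{4}\right)}} = -1445 - \frac{27}{\left(14 + 34\right) \frac{1}{21 - \frac{7}{8}}} = -1445 - \frac{27}{48 \frac{1}{\frac{161}{8}}} = -1445 - \frac{27}{48 \cdot \frac{8}{161}} = -1445 - \frac{27}{\frac{384}{161}} = -1445 - \frac{1449}{128} = - \frac{186409}{128}$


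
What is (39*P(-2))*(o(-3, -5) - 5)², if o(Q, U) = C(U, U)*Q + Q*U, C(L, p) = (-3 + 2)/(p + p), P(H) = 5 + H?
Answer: 1100853/100 ≈ 11009.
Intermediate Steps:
C(L, p) = -1/(2*p)
o(Q, U) = Q*U - Q/(2*U) (o(Q, U) = (-1/(2*U))*Q + Q*U = -Q/(2*U) + Q*U = Q*U - Q/(2*U))
(39*P(-2))*(o(-3, -5) - 5)² = (39*(5 - 2))*((-3*(-5) - ½*(-3)/(-5)) - 5)² = (39*3)*((15 - ½*(-3)*(-⅕)) - 5)² = 117*((15 - 3/10) - 5)² = 117*(147/10 - 5)² = 117*(97/10)² = 117*(9409/100) = 1100853/100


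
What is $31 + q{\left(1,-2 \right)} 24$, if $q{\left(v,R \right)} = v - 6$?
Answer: $-89$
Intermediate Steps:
$q{\left(v,R \right)} = -6 + v$
$31 + q{\left(1,-2 \right)} 24 = 31 + \left(-6 + 1\right) 24 = 31 - 120 = -89$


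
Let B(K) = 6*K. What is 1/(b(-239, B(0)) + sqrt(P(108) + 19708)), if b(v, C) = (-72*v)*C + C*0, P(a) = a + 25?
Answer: sqrt(19841)/19841 ≈ 0.0070993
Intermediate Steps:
P(a) = 25 + a
b(v, C) = -72*C*v (b(v, C) = -72*C*v + 0 = -72*C*v)
1/(b(-239, B(0)) + sqrt(P(108) + 19708)) = 1/(-72*6*0*(-239) + sqrt((25 + 108) + 19708)) = 1/(-72*0*(-239) + sqrt(133 + 19708)) = 1/(0 + sqrt(19841)) = 1/(sqrt(19841)) = sqrt(19841)/19841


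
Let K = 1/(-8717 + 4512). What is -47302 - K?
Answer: -198904909/4205 ≈ -47302.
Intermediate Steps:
K = -1/4205 (K = 1/(-4205) = -1/4205 ≈ -0.00023781)
-47302 - K = -47302 - 1*(-1/4205) = -47302 + 1/4205 = -198904909/4205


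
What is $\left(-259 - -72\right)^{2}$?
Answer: $34969$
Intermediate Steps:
$\left(-259 - -72\right)^{2} = \left(-259 + \left(-131 + 203\right)\right)^{2} = \left(-259 + 72\right)^{2} = \left(-187\right)^{2} = 34969$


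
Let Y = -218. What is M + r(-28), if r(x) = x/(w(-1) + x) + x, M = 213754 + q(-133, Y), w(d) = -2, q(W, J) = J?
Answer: 3202634/15 ≈ 2.1351e+5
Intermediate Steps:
M = 213536 (M = 213754 - 218 = 213536)
r(x) = x + x/(-2 + x) (r(x) = x/(-2 + x) + x = x + x/(-2 + x))
M + r(-28) = 213536 - 28*(-1 - 28)/(-2 - 28) = 213536 - 28*(-29)/(-30) = 213536 - 28*(-1/30)*(-29) = 213536 - 406/15 = 3202634/15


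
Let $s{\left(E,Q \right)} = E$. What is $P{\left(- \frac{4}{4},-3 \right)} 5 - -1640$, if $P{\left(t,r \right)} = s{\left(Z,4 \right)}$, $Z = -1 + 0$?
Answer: $1635$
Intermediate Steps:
$Z = -1$
$P{\left(t,r \right)} = -1$
$P{\left(- \frac{4}{4},-3 \right)} 5 - -1640 = \left(-1\right) 5 - -1640 = -5 + 1640 = 1635$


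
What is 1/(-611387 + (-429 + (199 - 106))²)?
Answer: -1/498491 ≈ -2.0061e-6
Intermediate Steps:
1/(-611387 + (-429 + (199 - 106))²) = 1/(-611387 + (-429 + 93)²) = 1/(-611387 + (-336)²) = 1/(-611387 + 112896) = 1/(-498491) = -1/498491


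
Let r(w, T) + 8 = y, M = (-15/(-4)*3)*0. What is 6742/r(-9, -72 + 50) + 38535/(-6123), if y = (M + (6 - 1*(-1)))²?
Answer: 13233777/83681 ≈ 158.15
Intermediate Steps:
M = 0 (M = (-15*(-1)/4*3)*0 = (-5*(-¾)*3)*0 = ((15/4)*3)*0 = (45/4)*0 = 0)
y = 49 (y = (0 + (6 - 1*(-1)))² = (0 + (6 + 1))² = (0 + 7)² = 7² = 49)
r(w, T) = 41 (r(w, T) = -8 + 49 = 41)
6742/r(-9, -72 + 50) + 38535/(-6123) = 6742/41 + 38535/(-6123) = 6742*(1/41) + 38535*(-1/6123) = 6742/41 - 12845/2041 = 13233777/83681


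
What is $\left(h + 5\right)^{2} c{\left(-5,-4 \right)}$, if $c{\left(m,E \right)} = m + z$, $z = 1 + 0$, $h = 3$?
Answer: $-256$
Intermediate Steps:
$z = 1$
$c{\left(m,E \right)} = 1 + m$ ($c{\left(m,E \right)} = m + 1 = 1 + m$)
$\left(h + 5\right)^{2} c{\left(-5,-4 \right)} = \left(3 + 5\right)^{2} \left(1 - 5\right) = 8^{2} \left(-4\right) = 64 \left(-4\right) = -256$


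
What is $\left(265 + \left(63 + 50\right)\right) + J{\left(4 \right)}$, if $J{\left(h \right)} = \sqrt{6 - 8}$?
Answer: $378 + i \sqrt{2} \approx 378.0 + 1.4142 i$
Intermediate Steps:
$J{\left(h \right)} = i \sqrt{2}$ ($J{\left(h \right)} = \sqrt{-2} = i \sqrt{2}$)
$\left(265 + \left(63 + 50\right)\right) + J{\left(4 \right)} = \left(265 + \left(63 + 50\right)\right) + i \sqrt{2} = \left(265 + 113\right) + i \sqrt{2} = 378 + i \sqrt{2}$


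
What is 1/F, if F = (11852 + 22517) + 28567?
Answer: 1/62936 ≈ 1.5889e-5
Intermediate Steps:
F = 62936 (F = 34369 + 28567 = 62936)
1/F = 1/62936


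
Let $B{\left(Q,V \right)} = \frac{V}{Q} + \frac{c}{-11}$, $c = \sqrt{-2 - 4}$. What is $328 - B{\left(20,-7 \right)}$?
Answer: $\frac{6567}{20} + \frac{i \sqrt{6}}{11} \approx 328.35 + 0.22268 i$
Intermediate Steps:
$c = i \sqrt{6}$ ($c = \sqrt{-6} = i \sqrt{6} \approx 2.4495 i$)
$B{\left(Q,V \right)} = \frac{V}{Q} - \frac{i \sqrt{6}}{11}$ ($B{\left(Q,V \right)} = \frac{V}{Q} + \frac{i \sqrt{6}}{-11} = \frac{V}{Q} + i \sqrt{6} \left(- \frac{1}{11}\right) = \frac{V}{Q} - \frac{i \sqrt{6}}{11}$)
$328 - B{\left(20,-7 \right)} = 328 - \left(- \frac{7}{20} - \frac{i \sqrt{6}}{11}\right) = 328 + \left(\frac{7}{20} + \frac{i \sqrt{6}}{11}\right) = \frac{6567}{20} + \frac{i \sqrt{6}}{11}$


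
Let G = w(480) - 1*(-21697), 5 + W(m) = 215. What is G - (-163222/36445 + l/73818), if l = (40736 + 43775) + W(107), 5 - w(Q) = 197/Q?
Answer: 934282922128637/43044752160 ≈ 21705.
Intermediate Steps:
w(Q) = 5 - 197/Q
W(m) = 210 (W(m) = -5 + 215 = 210)
l = 84721 (l = (40736 + 43775) + 210 = 84511 + 210 = 84721)
G = 10416763/480 (G = (5 - 197/480) - 1*(-21697) = (5 - 197*1/480) + 21697 = (5 - 197/480) + 21697 = 2203/480 + 21697 = 10416763/480 ≈ 21702.)
G - (-163222/36445 + l/73818) = 10416763/480 - (-163222/36445 + 84721/73818) = 10416763/480 - 1*(-8961064751/2690297010) = 10416763/480 + 8961064751/2690297010 = 934282922128637/43044752160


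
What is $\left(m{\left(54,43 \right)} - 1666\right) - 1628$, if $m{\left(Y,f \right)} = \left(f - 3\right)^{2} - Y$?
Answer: $-1748$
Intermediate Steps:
$m{\left(Y,f \right)} = \left(-3 + f\right)^{2} - Y$
$\left(m{\left(54,43 \right)} - 1666\right) - 1628 = \left(\left(\left(-3 + 43\right)^{2} - 54\right) - 1666\right) - 1628 = \left(\left(40^{2} - 54\right) - 1666\right) - 1628 = \left(\left(1600 - 54\right) - 1666\right) - 1628 = \left(1546 - 1666\right) - 1628 = -120 - 1628 = -1748$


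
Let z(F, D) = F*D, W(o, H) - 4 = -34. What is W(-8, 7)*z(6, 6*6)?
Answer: -6480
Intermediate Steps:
W(o, H) = -30 (W(o, H) = 4 - 34 = -30)
z(F, D) = D*F
W(-8, 7)*z(6, 6*6) = -30*6*6*6 = -1080*6 = -30*216 = -6480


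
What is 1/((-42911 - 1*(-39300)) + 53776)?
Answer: 1/50165 ≈ 1.9934e-5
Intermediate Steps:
1/((-42911 - 1*(-39300)) + 53776) = 1/((-42911 + 39300) + 53776) = 1/(-3611 + 53776) = 1/50165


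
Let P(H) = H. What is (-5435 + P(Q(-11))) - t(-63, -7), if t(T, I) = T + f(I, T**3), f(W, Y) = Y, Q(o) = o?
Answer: 244664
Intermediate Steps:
t(T, I) = T + T**3
(-5435 + P(Q(-11))) - t(-63, -7) = (-5435 - 11) - (-63 + (-63)**3) = -5446 - (-63 - 250047) = -5446 - 1*(-250110) = -5446 + 250110 = 244664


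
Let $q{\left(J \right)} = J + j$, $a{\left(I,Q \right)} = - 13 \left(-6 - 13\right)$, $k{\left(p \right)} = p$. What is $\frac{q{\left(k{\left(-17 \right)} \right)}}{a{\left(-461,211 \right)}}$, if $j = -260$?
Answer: $- \frac{277}{247} \approx -1.1215$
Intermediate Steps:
$a{\left(I,Q \right)} = 247$ ($a{\left(I,Q \right)} = \left(-13\right) \left(-19\right) = 247$)
$q{\left(J \right)} = -260 + J$ ($q{\left(J \right)} = J - 260 = -260 + J$)
$\frac{q{\left(k{\left(-17 \right)} \right)}}{a{\left(-461,211 \right)}} = \frac{-260 - 17}{247} = \left(-277\right) \frac{1}{247} = - \frac{277}{247}$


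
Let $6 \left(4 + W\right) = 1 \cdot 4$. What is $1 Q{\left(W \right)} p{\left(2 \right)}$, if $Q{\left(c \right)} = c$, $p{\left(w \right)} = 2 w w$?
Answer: $- \frac{80}{3} \approx -26.667$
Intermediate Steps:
$W = - \frac{10}{3}$ ($W = -4 + \frac{1 \cdot 4}{6} = -4 + \frac{1}{6} \cdot 4 = -4 + \frac{2}{3} = - \frac{10}{3} \approx -3.3333$)
$p{\left(w \right)} = 2 w^{2}$
$1 Q{\left(W \right)} p{\left(2 \right)} = 1 \left(- \frac{10}{3}\right) 2 \cdot 2^{2} = - \frac{10 \cdot 2 \cdot 4}{3} = \left(- \frac{10}{3}\right) 8 = - \frac{80}{3}$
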